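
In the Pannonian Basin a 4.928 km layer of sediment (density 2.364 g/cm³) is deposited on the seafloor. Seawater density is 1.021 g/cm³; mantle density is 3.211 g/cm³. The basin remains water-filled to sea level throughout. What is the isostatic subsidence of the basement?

3.02 km

Submarine loading: the sediment displaces seawater, and the subsidence is in turn flooded, so s (ρ_m − ρ_w) = t (ρ_sed − ρ_w).
s = 4.928 km × (2.364 − 1.021) / (3.211 − 1.021) = 3.02 km.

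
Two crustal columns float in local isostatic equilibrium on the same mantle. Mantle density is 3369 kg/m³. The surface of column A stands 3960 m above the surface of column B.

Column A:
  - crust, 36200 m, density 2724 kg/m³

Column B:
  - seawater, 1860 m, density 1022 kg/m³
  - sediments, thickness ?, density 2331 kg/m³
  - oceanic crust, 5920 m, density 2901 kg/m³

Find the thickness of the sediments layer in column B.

Take the compensation level at the base of the deeper column (depth z_c below the surface of column A) and equate Σ ρ_i t_i down to z_c; mantle fills any gap and the z_c terms cancel.
Column A: 36200×2724 + (z_c − 36200)×3369
Column B: 3960×0 + 1860×1022 + x×2331 + 5920×2901 + (z_c − 3960 − 7780 − x)×3369
The z_c×3369 term appears on both sides and cancels. Collect the known terms of each column as K = Σ(ρt)_known − 3369 × (depth of known layers): K_A = 98608800 − 3369×36200 = −23349000; K_B = 19074840 − 3369×(3960 + 7780) = −20477220.
Balance: K_A = K_B − x×(3369 − 2331), so x = (K_B − K_A)/(3369 − 2331) = 2871780/1038 = 2770 m.

2770 m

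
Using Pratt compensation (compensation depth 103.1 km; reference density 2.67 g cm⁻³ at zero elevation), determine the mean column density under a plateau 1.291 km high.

2.64 g cm⁻³

Pratt balance: ρ_ref D = ρ (D + h).
ρ = ρ_ref D/(D + h) = 2.67 × 103.1 km/(103.1 km + 1.291 km) = 2.64 g cm⁻³.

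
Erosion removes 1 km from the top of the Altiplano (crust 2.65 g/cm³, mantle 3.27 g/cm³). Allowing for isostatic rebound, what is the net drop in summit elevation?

0.19 km

Rebound u = e ρ_c/ρ_m = 1 km × 2.65/3.27 = 0.8104 km.
Net surface drop = e − u = 1 km − 0.8104 km = e (ρ_m − ρ_c)/ρ_m = 0.19 km.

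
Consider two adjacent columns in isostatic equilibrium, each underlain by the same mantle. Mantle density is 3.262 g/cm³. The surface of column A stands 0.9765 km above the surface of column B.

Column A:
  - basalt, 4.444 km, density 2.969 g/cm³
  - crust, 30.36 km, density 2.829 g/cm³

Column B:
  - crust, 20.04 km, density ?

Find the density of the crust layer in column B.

Take the compensation level at the base of the deeper column (depth z_c below the surface of column A) and equate Σ ρ_i t_i down to z_c; mantle fills any gap and the z_c terms cancel.
Column A: 4.444×2.969 + 30.36×2.829 + (z_c − 34.804)×3.262
Column B: 0.9765×0 + 20.04×ρ + (z_c − 0.9765 − 20.04)×3.262
The z_c×3.262 term appears on both sides and cancels. Collect the known terms of each column as K = Σ(ρt)_known − 3.262 × (depth of known layers): K_A = 99.082676 − 3.262×34.804 = −14.447972; K_B = 0 − 3.262×(0.9765 + 20.04) = −68.555823.
Balance: K_A = K_B + 20.04×ρ, so ρ = (K_A − K_B)/20.04 = 54.1079/20.04 = 2.7 g/cm³.

2.7 g/cm³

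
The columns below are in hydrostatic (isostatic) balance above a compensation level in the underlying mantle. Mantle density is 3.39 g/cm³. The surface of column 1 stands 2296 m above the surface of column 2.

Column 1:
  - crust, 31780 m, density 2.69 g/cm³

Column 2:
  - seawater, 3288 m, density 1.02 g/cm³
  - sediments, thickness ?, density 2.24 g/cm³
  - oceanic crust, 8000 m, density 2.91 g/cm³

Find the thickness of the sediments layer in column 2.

Take the compensation level at the base of the deeper column (depth z_c below the surface of column 1) and equate Σ ρ_i t_i down to z_c; mantle fills any gap and the z_c terms cancel.
Column 1: 31780×2.69 + (z_c − 31780)×3.39
Column 2: 2296×0 + 3288×1.02 + x×2.24 + 8000×2.91 + (z_c − 2296 − 11288 − x)×3.39
The z_c×3.39 term appears on both sides and cancels. Collect the known terms of each column as K = Σ(ρt)_known − 3.39 × (depth of known layers): K_1 = 85488.2 − 3.39×31780 = −22246; K_2 = 26633.76 − 3.39×(2296 + 11288) = −19416.
Balance: K_1 = K_2 − x×(3.39 − 2.24), so x = (K_2 − K_1)/(3.39 − 2.24) = 2830/1.15 = 2460 m.

2460 m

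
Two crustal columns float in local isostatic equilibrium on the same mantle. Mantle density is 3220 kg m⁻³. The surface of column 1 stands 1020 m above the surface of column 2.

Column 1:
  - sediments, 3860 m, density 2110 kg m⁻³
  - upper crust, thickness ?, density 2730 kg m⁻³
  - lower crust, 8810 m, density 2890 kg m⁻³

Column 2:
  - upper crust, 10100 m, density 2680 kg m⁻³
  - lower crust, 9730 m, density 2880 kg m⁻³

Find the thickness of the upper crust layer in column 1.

9910 m

Take the compensation level at the base of the deeper column (depth z_c below the surface of column 1) and equate Σ ρ_i t_i down to z_c; mantle fills any gap and the z_c terms cancel.
Column 1: 3860×2110 + x×2730 + 8810×2890 + (z_c − 12670 − x)×3220
Column 2: 1020×0 + 10100×2680 + 9730×2880 + (z_c − 1020 − 19830)×3220
The z_c×3220 term appears on both sides and cancels. Collect the known terms of each column as K = Σ(ρt)_known − 3220 × (depth of known layers): K_1 = 33605500 − 3220×12670 = −7191900; K_2 = 55090400 − 3220×(1020 + 19830) = −12046600.
Balance: K_1 − x×(3220 − 2730) = K_2, so x = (K_1 − K_2)/(3220 − 2730) = 4854700/490 = 9910 m.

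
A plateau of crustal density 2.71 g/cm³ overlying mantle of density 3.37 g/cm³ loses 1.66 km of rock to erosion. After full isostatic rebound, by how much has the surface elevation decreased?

Rebound u = e ρ_c/ρ_m = 1.66 km × 2.71/3.37 = 1.335 km.
Net surface drop = e − u = 1.66 km − 1.335 km = e (ρ_m − ρ_c)/ρ_m = 0.325 km.

0.325 km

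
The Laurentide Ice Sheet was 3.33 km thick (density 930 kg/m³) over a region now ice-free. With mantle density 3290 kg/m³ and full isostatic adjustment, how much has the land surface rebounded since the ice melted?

Removing the load lets mantle flow back in; uplift u satisfies ρ_ice t = ρ_m u.
u = t ρ_ice/ρ_m = 3.33 km × 930/3290 = 0.941 km.

0.941 km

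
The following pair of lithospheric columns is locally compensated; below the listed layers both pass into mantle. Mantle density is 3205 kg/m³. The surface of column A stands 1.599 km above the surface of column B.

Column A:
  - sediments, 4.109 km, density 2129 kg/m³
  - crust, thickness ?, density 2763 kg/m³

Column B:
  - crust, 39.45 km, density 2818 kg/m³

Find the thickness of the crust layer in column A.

36.1 km

Take the compensation level at the base of the deeper column (depth z_c below the surface of column A) and equate Σ ρ_i t_i down to z_c; mantle fills any gap and the z_c terms cancel.
Column A: 4.109×2129 + x×2763 + (z_c − 4.109 − x)×3205
Column B: 1.599×0 + 39.45×2818 + (z_c − 1.599 − 39.45)×3205
The z_c×3205 term appears on both sides and cancels. Collect the known terms of each column as K = Σ(ρt)_known − 3205 × (depth of known layers): K_A = 8748.061 − 3205×4.109 = −4421.284; K_B = 111170.1 − 3205×(1.599 + 39.45) = −20391.945.
Balance: K_A − x×(3205 − 2763) = K_B, so x = (K_A − K_B)/(3205 − 2763) = 15970.7/442 = 36.1 km.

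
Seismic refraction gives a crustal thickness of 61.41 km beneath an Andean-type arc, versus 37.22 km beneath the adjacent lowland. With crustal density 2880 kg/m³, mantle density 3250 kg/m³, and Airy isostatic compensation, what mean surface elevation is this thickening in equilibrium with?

Excess crust Δ = 61.41 km − 37.22 km = 24.19 km, split between elevation h and root r with h + r = Δ.
Airy balance ρ_c h = (ρ_m − ρ_c) r gives r = h ρ_c/(ρ_m − ρ_c), so h (1 + ρ_c/(ρ_m − ρ_c)) = Δ, i.e. h = Δ (ρ_m − ρ_c)/ρ_m.
h = 24.19 km × 370/3250 = 2.75 km.

2.75 km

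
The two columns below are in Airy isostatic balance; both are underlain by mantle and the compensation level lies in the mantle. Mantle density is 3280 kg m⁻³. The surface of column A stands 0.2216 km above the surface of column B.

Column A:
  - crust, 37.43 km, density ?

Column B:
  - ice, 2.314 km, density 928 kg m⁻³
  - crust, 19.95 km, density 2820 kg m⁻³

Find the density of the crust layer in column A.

Take the compensation level at the base of the deeper column (depth z_c below the surface of column A) and equate Σ ρ_i t_i down to z_c; mantle fills any gap and the z_c terms cancel.
Column A: 37.43×ρ + (z_c − 37.43)×3280
Column B: 0.2216×0 + 2.314×928 + 19.95×2820 + (z_c − 0.2216 − 22.264)×3280
The z_c×3280 term appears on both sides and cancels. Collect the known terms of each column as K = Σ(ρt)_known − 3280 × (depth of known layers): K_A = 0 − 3280×37.43 = −122770.4; K_B = 58406.392 − 3280×(0.2216 + 22.264) = −15346.376.
Balance: K_A + 37.43×ρ = K_B, so ρ = (K_B − K_A)/37.43 = 107424/37.43 = 2870 kg m⁻³.

2870 kg m⁻³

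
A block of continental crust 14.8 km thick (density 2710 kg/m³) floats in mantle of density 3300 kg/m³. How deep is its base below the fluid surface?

Draft d = t ρ_obj/ρ_fluid = 14.8 km × 2710/3300 = 12.2 km.

12.2 km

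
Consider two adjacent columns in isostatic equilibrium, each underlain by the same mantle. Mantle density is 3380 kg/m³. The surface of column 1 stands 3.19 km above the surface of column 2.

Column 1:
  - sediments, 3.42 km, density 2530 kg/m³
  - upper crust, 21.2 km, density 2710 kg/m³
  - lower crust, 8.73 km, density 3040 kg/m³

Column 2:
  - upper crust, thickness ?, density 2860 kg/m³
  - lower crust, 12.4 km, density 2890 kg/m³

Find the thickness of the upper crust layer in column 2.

6.19 km

Take the compensation level at the base of the deeper column (depth z_c below the surface of column 1) and equate Σ ρ_i t_i down to z_c; mantle fills any gap and the z_c terms cancel.
Column 1: 3.42×2530 + 21.2×2710 + 8.73×3040 + (z_c − 33.35)×3380
Column 2: 3.19×0 + x×2860 + 12.4×2890 + (z_c − 3.19 − 12.4 − x)×3380
The z_c×3380 term appears on both sides and cancels. Collect the known terms of each column as K = Σ(ρt)_known − 3380 × (depth of known layers): K_1 = 92643.8 − 3380×33.35 = −20079.2; K_2 = 35836 − 3380×(3.19 + 12.4) = −16858.2.
Balance: K_1 = K_2 − x×(3380 − 2860), so x = (K_2 − K_1)/(3380 − 2860) = 3221/520 = 6.19 km.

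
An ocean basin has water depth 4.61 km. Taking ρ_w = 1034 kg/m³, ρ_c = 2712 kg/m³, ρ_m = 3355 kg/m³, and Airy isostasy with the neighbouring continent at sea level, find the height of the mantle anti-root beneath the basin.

12 km

For local isostatic compensation: replacing crust with seawater at the top is compensated by replacing crust with mantle at the base: d (ρ_c − ρ_w) = a (ρ_m − ρ_c).
a = d (ρ_c − ρ_w)/(ρ_m − ρ_c) = 4.61 km × 1678/643 = 12 km.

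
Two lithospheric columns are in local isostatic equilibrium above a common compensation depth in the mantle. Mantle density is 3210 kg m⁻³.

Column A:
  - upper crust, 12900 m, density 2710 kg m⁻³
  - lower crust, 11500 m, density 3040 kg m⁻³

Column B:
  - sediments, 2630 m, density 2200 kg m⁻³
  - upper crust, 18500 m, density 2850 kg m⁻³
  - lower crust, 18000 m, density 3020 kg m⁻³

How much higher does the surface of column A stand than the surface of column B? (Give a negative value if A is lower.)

For any compensation level in the mantle, the mantle terms cancel and isostasy reduces to e = (Σt_A − Σt_B) − (Σ(ρt)_A − Σ(ρt)_B) / ρ_m.
Σt_A = 24400 m; Σt_B = 39130 m; Σ(ρt)_A = 69919000; Σ(ρt)_B = 112871000 (in m·kg m⁻³).
e = (24400 − 39130) − (69919000 − 112871000) / 3210 = −1350 m.

−1350 m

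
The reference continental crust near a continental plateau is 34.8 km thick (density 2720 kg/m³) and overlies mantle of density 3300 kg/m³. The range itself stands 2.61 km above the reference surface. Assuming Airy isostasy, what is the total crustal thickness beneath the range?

Root depth r = h ρ_c / (ρ_m − ρ_c) = 2.61 km × 2720 / 580 = 12.24 km.
Total thickness = T + h + r = 34.8 km + 2.61 km + 12.24 km = 49.6 km.

49.6 km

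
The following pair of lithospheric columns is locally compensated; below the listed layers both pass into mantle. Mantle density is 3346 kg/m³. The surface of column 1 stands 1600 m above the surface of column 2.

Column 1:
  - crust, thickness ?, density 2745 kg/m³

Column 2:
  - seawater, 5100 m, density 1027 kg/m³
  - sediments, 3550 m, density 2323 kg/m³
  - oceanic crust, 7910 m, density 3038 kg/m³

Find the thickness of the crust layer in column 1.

38700 m

Take the compensation level at the base of the deeper column (depth z_c below the surface of column 1) and equate Σ ρ_i t_i down to z_c; mantle fills any gap and the z_c terms cancel.
Column 1: x×2745 + (z_c − 0 − x)×3346
Column 2: 1600×0 + 5100×1027 + 3550×2323 + 7910×3038 + (z_c − 1600 − 16560)×3346
The z_c×3346 term appears on both sides and cancels. Collect the known terms of each column as K = Σ(ρt)_known − 3346 × (depth of known layers): K_1 = 0 − 3346×0 = 0; K_2 = 37514930 − 3346×(1600 + 16560) = −23248430.
Balance: K_1 − x×(3346 − 2745) = K_2, so x = (K_1 − K_2)/(3346 − 2745) = 23248400/601 = 38700 m.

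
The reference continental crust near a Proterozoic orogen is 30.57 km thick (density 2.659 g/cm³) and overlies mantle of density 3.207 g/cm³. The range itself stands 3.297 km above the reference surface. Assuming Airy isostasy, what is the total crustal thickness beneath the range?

49.9 km

Root depth r = h ρ_c / (ρ_m − ρ_c) = 3.297 km × 2.659 / 0.548 = 16 km.
Total thickness = T + h + r = 30.57 km + 3.297 km + 16 km = 49.9 km.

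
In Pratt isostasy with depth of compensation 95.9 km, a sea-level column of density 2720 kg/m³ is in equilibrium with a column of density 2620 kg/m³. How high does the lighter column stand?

3.66 km

ρ_ref D = ρ (D + h) → h = D (ρ_ref − ρ)/ρ.
h = 95.9 km × (2720 − 2620)/2620 = 3.66 km.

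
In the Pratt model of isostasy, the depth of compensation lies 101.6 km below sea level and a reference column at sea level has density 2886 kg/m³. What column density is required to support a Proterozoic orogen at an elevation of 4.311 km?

2770 kg/m³

Pratt balance: ρ_ref D = ρ (D + h).
ρ = ρ_ref D/(D + h) = 2886 × 101.6 km/(101.6 km + 4.311 km) = 2770 kg/m³.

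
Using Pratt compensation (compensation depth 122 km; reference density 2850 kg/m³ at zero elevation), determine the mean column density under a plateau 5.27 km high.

2730 kg/m³

Pratt balance: ρ_ref D = ρ (D + h).
ρ = ρ_ref D/(D + h) = 2850 × 122 km/(122 km + 5.27 km) = 2730 kg/m³.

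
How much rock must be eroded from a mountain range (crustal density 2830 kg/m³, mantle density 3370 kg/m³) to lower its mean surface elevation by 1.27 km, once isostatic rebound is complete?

7.93 km

Net drop Δ = e − u = e − e ρ_c/ρ_m = e (ρ_m − ρ_c)/ρ_m.
e = Δ ρ_m/(ρ_m − ρ_c) = 1.27 km × 3370/540 = 7.93 km.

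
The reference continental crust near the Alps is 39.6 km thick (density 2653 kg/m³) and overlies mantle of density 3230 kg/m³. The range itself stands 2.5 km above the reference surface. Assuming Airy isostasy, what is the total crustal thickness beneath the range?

Root depth r = h ρ_c / (ρ_m − ρ_c) = 2.5 km × 2653 / 577 = 11.49 km.
Total thickness = T + h + r = 39.6 km + 2.5 km + 11.49 km = 53.6 km.

53.6 km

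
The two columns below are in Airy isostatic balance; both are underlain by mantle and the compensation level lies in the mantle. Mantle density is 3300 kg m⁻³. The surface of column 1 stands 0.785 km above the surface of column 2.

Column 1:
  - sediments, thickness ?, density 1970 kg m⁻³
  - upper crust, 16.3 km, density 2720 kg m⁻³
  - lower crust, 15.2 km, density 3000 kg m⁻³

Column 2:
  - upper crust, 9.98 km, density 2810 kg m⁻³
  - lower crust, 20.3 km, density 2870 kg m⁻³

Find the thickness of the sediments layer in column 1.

1.65 km

Take the compensation level at the base of the deeper column (depth z_c below the surface of column 1) and equate Σ ρ_i t_i down to z_c; mantle fills any gap and the z_c terms cancel.
Column 1: x×1970 + 16.3×2720 + 15.2×3000 + (z_c − 31.5 − x)×3300
Column 2: 0.785×0 + 9.98×2810 + 20.3×2870 + (z_c − 0.785 − 30.28)×3300
The z_c×3300 term appears on both sides and cancels. Collect the known terms of each column as K = Σ(ρt)_known − 3300 × (depth of known layers): K_1 = 89936 − 3300×31.5 = −14014; K_2 = 86304.8 − 3300×(0.785 + 30.28) = −16209.7.
Balance: K_1 − x×(3300 − 1970) = K_2, so x = (K_1 − K_2)/(3300 − 1970) = 2195.7/1330 = 1.65 km.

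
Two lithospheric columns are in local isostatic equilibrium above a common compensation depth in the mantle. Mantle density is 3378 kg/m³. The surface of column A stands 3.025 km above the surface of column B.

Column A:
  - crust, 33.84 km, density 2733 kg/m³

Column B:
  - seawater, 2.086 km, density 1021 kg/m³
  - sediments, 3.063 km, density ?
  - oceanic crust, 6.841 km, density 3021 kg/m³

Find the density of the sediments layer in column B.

Take the compensation level at the base of the deeper column (depth z_c below the surface of column A) and equate Σ ρ_i t_i down to z_c; mantle fills any gap and the z_c terms cancel.
Column A: 33.84×2733 + (z_c − 33.84)×3378
Column B: 3.025×0 + 2.086×1021 + 3.063×ρ + 6.841×3021 + (z_c − 3.025 − 11.99)×3378
The z_c×3378 term appears on both sides and cancels. Collect the known terms of each column as K = Σ(ρt)_known − 3378 × (depth of known layers): K_A = 92484.72 − 3378×33.84 = −21826.8; K_B = 22796.467 − 3378×(3.025 + 11.99) = −27924.203.
Balance: K_A = K_B + 3.063×ρ, so ρ = (K_A − K_B)/3.063 = 6097.4/3.063 = 1990 kg/m³.

1990 kg/m³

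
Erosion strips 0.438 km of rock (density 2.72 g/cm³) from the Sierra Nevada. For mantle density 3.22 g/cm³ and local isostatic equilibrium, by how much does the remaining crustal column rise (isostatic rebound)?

0.37 km

Unloading: uplift u = e ρ_c/ρ_m = 0.438 km × 2.72/3.22 = 0.37 km.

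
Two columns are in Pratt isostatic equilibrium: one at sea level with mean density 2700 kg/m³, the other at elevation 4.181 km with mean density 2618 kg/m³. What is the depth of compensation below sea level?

ρ_ref D = ρ (D + h) → D (ρ_ref − ρ) = ρ h.
D = ρ h/(ρ_ref − ρ) = 2618 × 4.181 km/(2700 − 2618) = 133 km.

133 km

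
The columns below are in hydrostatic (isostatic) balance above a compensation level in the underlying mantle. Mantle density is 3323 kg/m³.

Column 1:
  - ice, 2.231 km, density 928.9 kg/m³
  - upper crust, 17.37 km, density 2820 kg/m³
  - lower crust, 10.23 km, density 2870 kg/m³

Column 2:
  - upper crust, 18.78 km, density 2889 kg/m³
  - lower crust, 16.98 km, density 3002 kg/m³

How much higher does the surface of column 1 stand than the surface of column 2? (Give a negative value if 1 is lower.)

1.54 km

For any compensation level in the mantle, the mantle terms cancel and isostasy reduces to e = (Σt_1 − Σt_2) − (Σ(ρt)_1 − Σ(ρt)_2) / ρ_m.
Σt_1 = 29.831 km; Σt_2 = 35.76 km; Σ(ρt)_1 = 80415.8759; Σ(ρt)_2 = 105229.38 (in km·kg/m³).
e = (29.831 − 35.76) − (80415.8759 − 105229.38) / 3323 = 1.54 km.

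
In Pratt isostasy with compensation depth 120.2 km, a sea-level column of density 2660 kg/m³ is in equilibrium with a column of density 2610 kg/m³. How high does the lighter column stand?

ρ_ref D = ρ (D + h) → h = D (ρ_ref − ρ)/ρ.
h = 120.2 km × (2660 − 2610)/2610 = 2.3 km.

2.3 km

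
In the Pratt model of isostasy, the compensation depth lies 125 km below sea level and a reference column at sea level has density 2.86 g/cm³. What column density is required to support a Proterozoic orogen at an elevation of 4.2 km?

2.77 g/cm³

Pratt balance: ρ_ref D = ρ (D + h).
ρ = ρ_ref D/(D + h) = 2.86 × 125 km/(125 km + 4.2 km) = 2.77 g/cm³.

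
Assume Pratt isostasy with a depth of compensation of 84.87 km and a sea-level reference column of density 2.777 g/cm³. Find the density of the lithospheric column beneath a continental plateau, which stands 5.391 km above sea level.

Pratt balance: ρ_ref D = ρ (D + h).
ρ = ρ_ref D/(D + h) = 2.777 × 84.87 km/(84.87 km + 5.391 km) = 2.61 g/cm³.

2.61 g/cm³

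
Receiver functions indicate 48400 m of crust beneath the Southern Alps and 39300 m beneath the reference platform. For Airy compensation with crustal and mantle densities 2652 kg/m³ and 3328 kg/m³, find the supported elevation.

1850 m

Excess crust Δ = 48400 m − 39300 m = 9100 m, split between elevation h and root r with h + r = Δ.
Airy balance ρ_c h = (ρ_m − ρ_c) r gives r = h ρ_c/(ρ_m − ρ_c), so h (1 + ρ_c/(ρ_m − ρ_c)) = Δ, i.e. h = Δ (ρ_m − ρ_c)/ρ_m.
h = 9100 m × 676/3328 = 1850 m.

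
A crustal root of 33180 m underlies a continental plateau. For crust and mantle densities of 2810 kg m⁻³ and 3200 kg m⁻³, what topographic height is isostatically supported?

Isostatic balance requires: ρ_c h = (ρ_m − ρ_c) r.
h = r (ρ_m − ρ_c) / ρ_c = 33180 m × (3200 − 2810) / 2810 = 4610 m.

4610 m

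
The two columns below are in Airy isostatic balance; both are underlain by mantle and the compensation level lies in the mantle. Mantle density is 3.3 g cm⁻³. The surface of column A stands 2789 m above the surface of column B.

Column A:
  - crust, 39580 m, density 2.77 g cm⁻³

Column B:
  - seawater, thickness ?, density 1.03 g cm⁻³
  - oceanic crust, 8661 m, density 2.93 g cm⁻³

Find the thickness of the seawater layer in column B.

Take the compensation level at the base of the deeper column (depth z_c below the surface of column A) and equate Σ ρ_i t_i down to z_c; mantle fills any gap and the z_c terms cancel.
Column A: 39580×2.77 + (z_c − 39580)×3.3
Column B: 2789×0 + x×1.03 + 8661×2.93 + (z_c − 2789 − 8661 − x)×3.3
The z_c×3.3 term appears on both sides and cancels. Collect the known terms of each column as K = Σ(ρt)_known − 3.3 × (depth of known layers): K_A = 109636.6 − 3.3×39580 = −20977.4; K_B = 25376.73 − 3.3×(2789 + 8661) = −12408.27.
Balance: K_A = K_B − x×(3.3 − 1.03), so x = (K_B − K_A)/(3.3 − 1.03) = 8569.13/2.27 = 3770 m.

3770 m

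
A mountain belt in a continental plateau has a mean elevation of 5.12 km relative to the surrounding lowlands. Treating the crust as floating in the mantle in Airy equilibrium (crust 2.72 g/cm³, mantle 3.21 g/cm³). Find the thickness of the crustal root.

Equating mass per unit area of the two columns: the weight of the topography is balanced by the buoyancy of the root, ρ_c h = (ρ_m − ρ_c) r.
r = h · ρ_c / (ρ_m − ρ_c) = 5.12 km × 2.72 / (3.21 − 2.72) = 28.4 km.

28.4 km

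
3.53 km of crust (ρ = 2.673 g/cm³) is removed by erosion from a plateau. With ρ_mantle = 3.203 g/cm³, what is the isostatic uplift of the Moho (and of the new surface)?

Unloading: uplift u = e ρ_c/ρ_m = 3.53 km × 2.673/3.203 = 2.95 km.

2.95 km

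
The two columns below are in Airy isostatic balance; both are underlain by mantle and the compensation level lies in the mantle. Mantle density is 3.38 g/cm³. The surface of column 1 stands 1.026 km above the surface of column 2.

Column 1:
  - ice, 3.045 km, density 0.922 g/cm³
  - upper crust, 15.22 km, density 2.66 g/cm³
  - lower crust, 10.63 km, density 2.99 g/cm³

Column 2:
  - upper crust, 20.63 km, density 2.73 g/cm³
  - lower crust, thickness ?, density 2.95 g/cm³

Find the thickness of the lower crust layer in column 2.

13.3 km

Take the compensation level at the base of the deeper column (depth z_c below the surface of column 1) and equate Σ ρ_i t_i down to z_c; mantle fills any gap and the z_c terms cancel.
Column 1: 3.045×0.922 + 15.22×2.66 + 10.63×2.99 + (z_c − 28.895)×3.38
Column 2: 1.026×0 + 20.63×2.73 + x×2.95 + (z_c − 1.026 − 20.63 − x)×3.38
The z_c×3.38 term appears on both sides and cancels. Collect the known terms of each column as K = Σ(ρt)_known − 3.38 × (depth of known layers): K_1 = 75.07639 − 3.38×28.895 = −22.58871; K_2 = 56.3199 − 3.38×(1.026 + 20.63) = −16.87738.
Balance: K_1 = K_2 − x×(3.38 − 2.95), so x = (K_2 − K_1)/(3.38 − 2.95) = 5.71133/0.43 = 13.3 km.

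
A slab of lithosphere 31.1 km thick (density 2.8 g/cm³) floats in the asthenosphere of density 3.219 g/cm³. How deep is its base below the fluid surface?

Draft d = t ρ_obj/ρ_fluid = 31.1 km × 2.8/3.219 = 27.1 km.

27.1 km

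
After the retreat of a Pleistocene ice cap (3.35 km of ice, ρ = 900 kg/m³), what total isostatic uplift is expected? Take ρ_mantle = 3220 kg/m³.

Removing the load lets mantle flow back in; uplift u satisfies ρ_ice t = ρ_m u.
u = t ρ_ice/ρ_m = 3.35 km × 900/3220 = 0.936 km.

0.936 km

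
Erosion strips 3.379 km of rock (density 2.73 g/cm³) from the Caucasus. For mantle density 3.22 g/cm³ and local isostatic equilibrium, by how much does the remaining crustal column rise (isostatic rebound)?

Unloading: uplift u = e ρ_c/ρ_m = 3.379 km × 2.73/3.22 = 2.86 km.

2.86 km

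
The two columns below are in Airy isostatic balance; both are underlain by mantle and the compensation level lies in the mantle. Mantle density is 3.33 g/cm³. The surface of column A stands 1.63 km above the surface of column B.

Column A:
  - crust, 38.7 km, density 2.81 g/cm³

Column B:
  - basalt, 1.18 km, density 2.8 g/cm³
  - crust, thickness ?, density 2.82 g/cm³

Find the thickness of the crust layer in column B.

27.6 km

Take the compensation level at the base of the deeper column (depth z_c below the surface of column A) and equate Σ ρ_i t_i down to z_c; mantle fills any gap and the z_c terms cancel.
Column A: 38.7×2.81 + (z_c − 38.7)×3.33
Column B: 1.63×0 + 1.18×2.8 + x×2.82 + (z_c − 1.63 − 1.18 − x)×3.33
The z_c×3.33 term appears on both sides and cancels. Collect the known terms of each column as K = Σ(ρt)_known − 3.33 × (depth of known layers): K_A = 108.747 − 3.33×38.7 = −20.124; K_B = 3.304 − 3.33×(1.63 + 1.18) = −6.0533.
Balance: K_A = K_B − x×(3.33 − 2.82), so x = (K_B − K_A)/(3.33 − 2.82) = 14.0707/0.51 = 27.6 km.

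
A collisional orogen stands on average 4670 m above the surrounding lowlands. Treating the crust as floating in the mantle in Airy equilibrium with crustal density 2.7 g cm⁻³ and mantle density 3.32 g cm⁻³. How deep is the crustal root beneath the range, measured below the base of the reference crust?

By Archimedes' principle applied to the lithosphere: the weight of the topography is balanced by the buoyancy of the root, ρ_c h = (ρ_m − ρ_c) r.
r = h · ρ_c / (ρ_m − ρ_c) = 4670 m × 2.7 / (3.32 − 2.7) = 20300 m.

20300 m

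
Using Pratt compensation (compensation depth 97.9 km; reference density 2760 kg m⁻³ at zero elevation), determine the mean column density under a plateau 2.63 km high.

2690 kg m⁻³

Pratt balance: ρ_ref D = ρ (D + h).
ρ = ρ_ref D/(D + h) = 2760 × 97.9 km/(97.9 km + 2.63 km) = 2690 kg m⁻³.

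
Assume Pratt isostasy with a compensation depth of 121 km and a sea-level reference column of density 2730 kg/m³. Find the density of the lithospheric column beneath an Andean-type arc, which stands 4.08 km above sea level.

2640 kg/m³

Pratt balance: ρ_ref D = ρ (D + h).
ρ = ρ_ref D/(D + h) = 2730 × 121 km/(121 km + 4.08 km) = 2640 kg/m³.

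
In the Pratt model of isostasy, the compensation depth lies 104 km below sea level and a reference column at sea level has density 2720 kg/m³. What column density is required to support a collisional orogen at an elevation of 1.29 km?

2690 kg/m³

Pratt balance: ρ_ref D = ρ (D + h).
ρ = ρ_ref D/(D + h) = 2720 × 104 km/(104 km + 1.29 km) = 2690 kg/m³.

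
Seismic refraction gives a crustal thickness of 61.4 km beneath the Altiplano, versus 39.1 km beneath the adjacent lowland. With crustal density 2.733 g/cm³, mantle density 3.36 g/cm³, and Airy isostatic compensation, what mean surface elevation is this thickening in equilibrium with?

Excess crust Δ = 61.4 km − 39.1 km = 22.3 km, split between elevation h and root r with h + r = Δ.
Airy balance ρ_c h = (ρ_m − ρ_c) r gives r = h ρ_c/(ρ_m − ρ_c), so h (1 + ρ_c/(ρ_m − ρ_c)) = Δ, i.e. h = Δ (ρ_m − ρ_c)/ρ_m.
h = 22.3 km × 0.627/3.36 = 4.16 km.

4.16 km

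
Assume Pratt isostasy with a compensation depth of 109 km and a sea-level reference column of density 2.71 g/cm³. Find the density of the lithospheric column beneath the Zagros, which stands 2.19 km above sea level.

Pratt balance: ρ_ref D = ρ (D + h).
ρ = ρ_ref D/(D + h) = 2.71 × 109 km/(109 km + 2.19 km) = 2.66 g/cm³.

2.66 g/cm³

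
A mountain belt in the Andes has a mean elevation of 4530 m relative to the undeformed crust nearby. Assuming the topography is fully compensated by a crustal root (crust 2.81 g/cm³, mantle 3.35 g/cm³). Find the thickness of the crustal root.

By Archimedes' principle applied to the lithosphere: the weight of the topography is balanced by the buoyancy of the root, ρ_c h = (ρ_m − ρ_c) r.
r = h · ρ_c / (ρ_m − ρ_c) = 4530 m × 2.81 / (3.35 − 2.81) = 23600 m.

23600 m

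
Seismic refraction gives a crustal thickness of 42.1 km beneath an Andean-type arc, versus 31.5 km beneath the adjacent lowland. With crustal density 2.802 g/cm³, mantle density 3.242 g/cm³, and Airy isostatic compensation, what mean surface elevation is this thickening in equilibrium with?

Excess crust Δ = 42.1 km − 31.5 km = 10.6 km, split between elevation h and root r with h + r = Δ.
Airy balance ρ_c h = (ρ_m − ρ_c) r gives r = h ρ_c/(ρ_m − ρ_c), so h (1 + ρ_c/(ρ_m − ρ_c)) = Δ, i.e. h = Δ (ρ_m − ρ_c)/ρ_m.
h = 10.6 km × 0.44/3.242 = 1.44 km.

1.44 km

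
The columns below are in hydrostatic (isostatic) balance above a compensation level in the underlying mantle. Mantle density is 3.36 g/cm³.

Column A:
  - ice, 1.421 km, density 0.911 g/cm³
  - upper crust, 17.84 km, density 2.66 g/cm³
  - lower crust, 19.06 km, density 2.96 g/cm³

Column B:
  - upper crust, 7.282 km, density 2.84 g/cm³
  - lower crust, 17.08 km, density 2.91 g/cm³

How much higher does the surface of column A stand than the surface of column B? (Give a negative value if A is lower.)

For any compensation level in the mantle, the mantle terms cancel and isostasy reduces to e = (Σt_A − Σt_B) − (Σ(ρt)_A − Σ(ρt)_B) / ρ_m.
Σt_A = 38.321 km; Σt_B = 24.362 km; Σ(ρt)_A = 105.166531; Σ(ρt)_B = 70.38368 (in km·g/cm³).
e = (38.321 − 24.362) − (105.166531 − 70.38368) / 3.36 = 3.61 km.

3.61 km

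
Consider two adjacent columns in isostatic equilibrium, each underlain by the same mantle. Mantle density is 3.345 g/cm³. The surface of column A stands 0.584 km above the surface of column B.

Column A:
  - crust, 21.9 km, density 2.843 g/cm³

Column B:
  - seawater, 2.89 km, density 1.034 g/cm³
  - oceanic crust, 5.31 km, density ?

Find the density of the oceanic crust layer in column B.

2.9 g/cm³

Take the compensation level at the base of the deeper column (depth z_c below the surface of column A) and equate Σ ρ_i t_i down to z_c; mantle fills any gap and the z_c terms cancel.
Column A: 21.9×2.843 + (z_c − 21.9)×3.345
Column B: 0.584×0 + 2.89×1.034 + 5.31×ρ + (z_c − 0.584 − 8.2)×3.345
The z_c×3.345 term appears on both sides and cancels. Collect the known terms of each column as K = Σ(ρt)_known − 3.345 × (depth of known layers): K_A = 62.2617 − 3.345×21.9 = −10.9938; K_B = 2.98826 − 3.345×(0.584 + 8.2) = −26.39422.
Balance: K_A = K_B + 5.31×ρ, so ρ = (K_A − K_B)/5.31 = 15.4004/5.31 = 2.9 g/cm³.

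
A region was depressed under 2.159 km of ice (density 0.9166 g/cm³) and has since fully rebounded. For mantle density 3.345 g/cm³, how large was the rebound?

Removing the load lets mantle flow back in; uplift u satisfies ρ_ice t = ρ_m u.
u = t ρ_ice/ρ_m = 2.159 km × 0.9166/3.345 = 0.592 km.

0.592 km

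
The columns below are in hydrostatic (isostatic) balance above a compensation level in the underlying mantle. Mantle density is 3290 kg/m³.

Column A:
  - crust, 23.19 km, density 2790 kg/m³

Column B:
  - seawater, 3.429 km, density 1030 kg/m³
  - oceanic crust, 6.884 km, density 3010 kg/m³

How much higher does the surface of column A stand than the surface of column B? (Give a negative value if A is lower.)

0.583 km

For any compensation level in the mantle, the mantle terms cancel and isostasy reduces to e = (Σt_A − Σt_B) − (Σ(ρt)_A − Σ(ρt)_B) / ρ_m.
Σt_A = 23.19 km; Σt_B = 10.313 km; Σ(ρt)_A = 64700.1; Σ(ρt)_B = 24252.71 (in km·kg/m³).
e = (23.19 − 10.313) − (64700.1 − 24252.71) / 3290 = 0.583 km.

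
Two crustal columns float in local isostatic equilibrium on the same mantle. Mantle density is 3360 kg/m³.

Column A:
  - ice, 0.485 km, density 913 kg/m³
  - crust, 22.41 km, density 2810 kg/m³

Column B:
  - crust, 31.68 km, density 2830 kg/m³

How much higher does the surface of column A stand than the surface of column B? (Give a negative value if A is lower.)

−0.976 km

For any compensation level in the mantle, the mantle terms cancel and isostasy reduces to e = (Σt_A − Σt_B) − (Σ(ρt)_A − Σ(ρt)_B) / ρ_m.
Σt_A = 22.895 km; Σt_B = 31.68 km; Σ(ρt)_A = 63414.905; Σ(ρt)_B = 89654.4 (in km·kg/m³).
e = (22.895 − 31.68) − (63414.905 − 89654.4) / 3360 = −0.976 km.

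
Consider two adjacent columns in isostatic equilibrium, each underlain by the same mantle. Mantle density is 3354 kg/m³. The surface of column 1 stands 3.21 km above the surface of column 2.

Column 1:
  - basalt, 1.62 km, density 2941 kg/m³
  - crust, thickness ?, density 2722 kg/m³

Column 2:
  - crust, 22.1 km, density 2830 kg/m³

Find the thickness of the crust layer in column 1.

34.3 km

Take the compensation level at the base of the deeper column (depth z_c below the surface of column 1) and equate Σ ρ_i t_i down to z_c; mantle fills any gap and the z_c terms cancel.
Column 1: 1.62×2941 + x×2722 + (z_c − 1.62 − x)×3354
Column 2: 3.21×0 + 22.1×2830 + (z_c − 3.21 − 22.1)×3354
The z_c×3354 term appears on both sides and cancels. Collect the known terms of each column as K = Σ(ρt)_known − 3354 × (depth of known layers): K_1 = 4764.42 − 3354×1.62 = −669.06; K_2 = 62543 − 3354×(3.21 + 22.1) = −22346.74.
Balance: K_1 − x×(3354 − 2722) = K_2, so x = (K_1 − K_2)/(3354 − 2722) = 21677.7/632 = 34.3 km.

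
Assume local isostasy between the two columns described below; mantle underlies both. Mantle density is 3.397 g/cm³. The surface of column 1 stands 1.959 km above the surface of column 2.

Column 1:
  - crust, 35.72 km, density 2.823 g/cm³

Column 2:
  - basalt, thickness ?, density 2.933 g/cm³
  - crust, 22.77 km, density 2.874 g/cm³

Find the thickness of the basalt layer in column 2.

Take the compensation level at the base of the deeper column (depth z_c below the surface of column 1) and equate Σ ρ_i t_i down to z_c; mantle fills any gap and the z_c terms cancel.
Column 1: 35.72×2.823 + (z_c − 35.72)×3.397
Column 2: 1.959×0 + x×2.933 + 22.77×2.874 + (z_c − 1.959 − 22.77 − x)×3.397
The z_c×3.397 term appears on both sides and cancels. Collect the known terms of each column as K = Σ(ρt)_known − 3.397 × (depth of known layers): K_1 = 100.83756 − 3.397×35.72 = −20.50328; K_2 = 65.44098 − 3.397×(1.959 + 22.77) = −18.563433.
Balance: K_1 = K_2 − x×(3.397 − 2.933), so x = (K_2 − K_1)/(3.397 − 2.933) = 1.93985/0.464 = 4.18 km.

4.18 km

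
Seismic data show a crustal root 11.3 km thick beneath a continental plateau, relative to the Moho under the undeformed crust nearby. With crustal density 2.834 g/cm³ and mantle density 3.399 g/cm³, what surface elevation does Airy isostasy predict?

2.25 km

Isostatic balance requires: ρ_c h = (ρ_m − ρ_c) r.
h = r (ρ_m − ρ_c) / ρ_c = 11.3 km × (3.399 − 2.834) / 2.834 = 2.25 km.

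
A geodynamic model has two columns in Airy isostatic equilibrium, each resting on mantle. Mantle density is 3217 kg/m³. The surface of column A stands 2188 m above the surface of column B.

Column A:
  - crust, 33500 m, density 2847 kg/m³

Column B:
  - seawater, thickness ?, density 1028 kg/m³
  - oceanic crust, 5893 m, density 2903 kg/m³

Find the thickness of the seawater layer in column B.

Take the compensation level at the base of the deeper column (depth z_c below the surface of column A) and equate Σ ρ_i t_i down to z_c; mantle fills any gap and the z_c terms cancel.
Column A: 33500×2847 + (z_c − 33500)×3217
Column B: 2188×0 + x×1028 + 5893×2903 + (z_c − 2188 − 5893 − x)×3217
The z_c×3217 term appears on both sides and cancels. Collect the known terms of each column as K = Σ(ρt)_known − 3217 × (depth of known layers): K_A = 95374500 − 3217×33500 = −12395000; K_B = 17107379 − 3217×(2188 + 5893) = −8889198.
Balance: K_A = K_B − x×(3217 − 1028), so x = (K_B − K_A)/(3217 − 1028) = 3505800/2189 = 1600 m.

1600 m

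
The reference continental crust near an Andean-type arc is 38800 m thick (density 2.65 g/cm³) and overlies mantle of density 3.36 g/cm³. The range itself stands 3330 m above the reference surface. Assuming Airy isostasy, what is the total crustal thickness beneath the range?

54600 m

Root depth r = h ρ_c / (ρ_m − ρ_c) = 3330 m × 2.65 / 0.71 = 12430 m.
Total thickness = T + h + r = 38800 m + 3330 m + 12430 m = 54600 m.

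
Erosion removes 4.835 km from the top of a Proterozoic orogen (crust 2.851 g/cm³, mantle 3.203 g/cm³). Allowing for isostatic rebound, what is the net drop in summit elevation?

Rebound u = e ρ_c/ρ_m = 4.835 km × 2.851/3.203 = 4.304 km.
Net surface drop = e − u = 4.835 km − 4.304 km = e (ρ_m − ρ_c)/ρ_m = 0.531 km.

0.531 km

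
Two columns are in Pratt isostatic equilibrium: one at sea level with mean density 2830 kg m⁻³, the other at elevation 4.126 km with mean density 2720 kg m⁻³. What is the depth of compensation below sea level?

ρ_ref D = ρ (D + h) → D (ρ_ref − ρ) = ρ h.
D = ρ h/(ρ_ref − ρ) = 2720 × 4.126 km/(2830 − 2720) = 102 km.

102 km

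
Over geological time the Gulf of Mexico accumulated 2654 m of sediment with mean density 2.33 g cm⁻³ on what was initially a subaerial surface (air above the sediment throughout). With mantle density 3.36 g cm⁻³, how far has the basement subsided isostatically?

1840 m

Subaerial load: s = t ρ_sed / ρ_m = 2654 m × 2.33/3.36 = 1840 m.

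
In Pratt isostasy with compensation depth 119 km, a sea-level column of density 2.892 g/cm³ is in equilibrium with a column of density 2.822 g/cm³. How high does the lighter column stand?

ρ_ref D = ρ (D + h) → h = D (ρ_ref − ρ)/ρ.
h = 119 km × (2.892 − 2.822)/2.822 = 2.95 km.

2.95 km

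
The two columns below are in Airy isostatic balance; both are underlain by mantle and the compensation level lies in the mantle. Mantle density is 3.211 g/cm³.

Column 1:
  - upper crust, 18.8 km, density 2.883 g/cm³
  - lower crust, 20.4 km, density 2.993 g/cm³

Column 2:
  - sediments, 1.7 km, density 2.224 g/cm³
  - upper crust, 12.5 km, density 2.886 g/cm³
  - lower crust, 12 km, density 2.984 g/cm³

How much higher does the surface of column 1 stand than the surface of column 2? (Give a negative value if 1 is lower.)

0.669 km

For any compensation level in the mantle, the mantle terms cancel and isostasy reduces to e = (Σt_1 − Σt_2) − (Σ(ρt)_1 − Σ(ρt)_2) / ρ_m.
Σt_1 = 39.2 km; Σt_2 = 26.2 km; Σ(ρt)_1 = 115.2576; Σ(ρt)_2 = 75.6638 (in km·g/cm³).
e = (39.2 − 26.2) − (115.2576 − 75.6638) / 3.211 = 0.669 km.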